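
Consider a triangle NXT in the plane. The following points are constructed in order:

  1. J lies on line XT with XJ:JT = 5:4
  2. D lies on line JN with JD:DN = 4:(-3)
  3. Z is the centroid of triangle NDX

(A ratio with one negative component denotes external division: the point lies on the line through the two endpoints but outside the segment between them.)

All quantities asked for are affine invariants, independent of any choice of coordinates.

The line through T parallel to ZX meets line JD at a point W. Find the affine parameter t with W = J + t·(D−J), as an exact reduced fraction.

t = -1/2

Choose coordinates N = (0, 0), X = (1, 0), T = (0, 1).
1. J lies on line XT with XJ:JT = 5:4 ⇒ J = (4/9, 5/9)
2. D lies on line JN with JD:DN = 4:(-3) ⇒ D = (-4/3, -5/3)
3. Z is the centroid of triangle NDX ⇒ Z = (-1/9, -5/9)
through T parallel to ZX: direction (10/9, 5/9); meets JD at W = (4/3, 5/3)
W = J + t·(D−J) with t = -1/2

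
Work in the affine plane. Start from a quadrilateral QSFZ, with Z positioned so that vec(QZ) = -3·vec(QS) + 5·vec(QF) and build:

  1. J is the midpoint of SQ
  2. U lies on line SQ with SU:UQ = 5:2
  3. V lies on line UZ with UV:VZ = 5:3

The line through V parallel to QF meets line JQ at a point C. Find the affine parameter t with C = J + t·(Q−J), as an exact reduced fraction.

t = 127/28

Work in coordinates with Q = (0, 0), S = (1, 0), F = (0, 1), Z = (-3, 5).
1. J is the midpoint of SQ ⇒ J = (1/2, 0)
2. U lies on line SQ with SU:UQ = 5:2 ⇒ U = (2/7, 0)
3. V lies on line UZ with UV:VZ = 5:3 ⇒ V = (-99/56, 25/8)
through V parallel to QF: direction (0, 1); meets JQ at C = (-99/56, 0)
C = J + t·(Q−J) with t = 127/28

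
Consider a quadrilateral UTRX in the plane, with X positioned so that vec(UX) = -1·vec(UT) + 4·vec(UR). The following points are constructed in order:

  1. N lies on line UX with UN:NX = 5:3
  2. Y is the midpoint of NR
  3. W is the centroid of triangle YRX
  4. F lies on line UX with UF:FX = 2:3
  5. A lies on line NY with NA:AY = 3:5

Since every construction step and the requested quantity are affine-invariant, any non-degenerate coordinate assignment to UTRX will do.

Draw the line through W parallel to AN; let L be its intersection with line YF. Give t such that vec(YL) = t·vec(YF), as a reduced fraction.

Work in coordinates with U = (0, 0), T = (1, 0), R = (0, 1), X = (-1, 4).
1. N lies on line UX with UN:NX = 5:3 ⇒ N = (-5/8, 5/2)
2. Y is the midpoint of NR ⇒ Y = (-5/16, 7/4)
3. W is the centroid of triangle YRX ⇒ W = (-7/16, 9/4)
4. F lies on line UX with UF:FX = 2:3 ⇒ F = (-2/5, 8/5)
5. A lies on line NY with NA:AY = 3:5 ⇒ A = (-65/128, 71/32)
through W parallel to AN: direction (-15/128, 9/32); meets YF at L = (-19/72, 11/6)
L = Y + t·(F−Y) with t = -5/9

t = -5/9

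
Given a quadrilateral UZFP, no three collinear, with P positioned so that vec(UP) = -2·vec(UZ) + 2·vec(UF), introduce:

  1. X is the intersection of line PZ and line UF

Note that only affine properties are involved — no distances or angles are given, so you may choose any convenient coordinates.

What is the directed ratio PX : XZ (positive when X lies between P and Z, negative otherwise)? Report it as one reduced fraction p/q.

PX:XZ = 2

Choose coordinates U = (0, 0), Z = (1, 0), F = (0, 1), P = (-2, 2).
1. X is the intersection of line PZ and line UF ⇒ X = (0, 2/3)
X = P + t·(Z−P) with t = 2/3, so PX:XZ = t:(1−t) = 2/3:1/3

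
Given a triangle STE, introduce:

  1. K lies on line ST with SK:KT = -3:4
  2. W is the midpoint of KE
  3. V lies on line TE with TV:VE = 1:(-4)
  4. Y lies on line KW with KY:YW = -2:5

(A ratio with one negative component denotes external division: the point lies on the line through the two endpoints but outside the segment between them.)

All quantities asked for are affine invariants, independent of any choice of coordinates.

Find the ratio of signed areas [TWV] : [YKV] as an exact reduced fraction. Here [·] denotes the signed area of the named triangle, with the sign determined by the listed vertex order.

[TWV]:[YKV] = -3/8

Choose coordinates S = (0, 0), T = (1, 0), E = (0, 1).
1. K lies on line ST with SK:KT = -3:4 ⇒ K = (-3, 0)
2. W is the midpoint of KE ⇒ W = (-3/2, 1/2)
3. V lies on line TE with TV:VE = 1:(-4) ⇒ V = (4/3, -1/3)
4. Y lies on line KW with KY:YW = -2:5 ⇒ Y = (-4, -1/3)
2·[TWV] = 2/3, 2·[YKV] = -16/9
[TWV]:[YKV] = 2/3:-16/9 = -3/8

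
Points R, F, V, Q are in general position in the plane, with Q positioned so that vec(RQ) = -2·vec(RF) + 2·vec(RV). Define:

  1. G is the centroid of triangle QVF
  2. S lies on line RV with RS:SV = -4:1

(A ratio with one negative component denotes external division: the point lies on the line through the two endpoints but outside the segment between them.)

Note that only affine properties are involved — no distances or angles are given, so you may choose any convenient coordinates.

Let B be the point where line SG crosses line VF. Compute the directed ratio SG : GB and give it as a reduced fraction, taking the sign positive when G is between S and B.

Set R = (0, 0), F = (1, 0), V = (0, 1), Q = (-2, 2); any affine frame gives the same invariant.
1. G is the centroid of triangle QVF ⇒ G = (-1/3, 1)
2. S lies on line RV with RS:SV = -4:1 ⇒ S = (0, 4/3)
line SG meets VF at B = (-1/6, 7/6)
G = S + t·(B−S) with t = 2, so SG:GB = 2:-1

SG:GB = -2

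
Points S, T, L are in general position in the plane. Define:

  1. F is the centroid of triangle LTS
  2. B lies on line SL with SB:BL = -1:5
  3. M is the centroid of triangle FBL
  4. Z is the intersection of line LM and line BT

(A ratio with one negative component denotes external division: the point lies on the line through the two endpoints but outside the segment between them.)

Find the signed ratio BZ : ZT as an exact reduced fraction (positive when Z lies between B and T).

BZ:ZT = 5/19

Set S = (0, 0), T = (1, 0), L = (0, 1); any affine frame gives the same invariant.
1. F is the centroid of triangle LTS ⇒ F = (1/3, 1/3)
2. B lies on line SL with SB:BL = -1:5 ⇒ B = (0, -1/4)
3. M is the centroid of triangle FBL ⇒ M = (1/9, 13/36)
4. Z is the intersection of line LM and line BT ⇒ Z = (5/24, -19/96)
Z = B + t·(T−B) with t = 5/24, so BZ:ZT = t:(1−t) = 5/24:19/24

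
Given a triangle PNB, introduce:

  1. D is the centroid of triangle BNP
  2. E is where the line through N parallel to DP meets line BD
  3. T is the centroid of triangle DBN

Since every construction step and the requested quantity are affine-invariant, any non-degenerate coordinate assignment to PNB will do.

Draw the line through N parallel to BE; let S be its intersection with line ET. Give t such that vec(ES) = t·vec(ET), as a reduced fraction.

t = 3

Choose coordinates P = (0, 0), N = (1, 0), B = (0, 1).
1. D is the centroid of triangle BNP ⇒ D = (1/3, 1/3)
2. E is where the line through N parallel to DP meets line BD ⇒ E = (2/3, -1/3)
3. T is the centroid of triangle DBN ⇒ T = (4/9, 4/9)
through N parallel to BE: direction (2/3, -4/3); meets ET at S = (0, 2)
S = E + t·(T−E) with t = 3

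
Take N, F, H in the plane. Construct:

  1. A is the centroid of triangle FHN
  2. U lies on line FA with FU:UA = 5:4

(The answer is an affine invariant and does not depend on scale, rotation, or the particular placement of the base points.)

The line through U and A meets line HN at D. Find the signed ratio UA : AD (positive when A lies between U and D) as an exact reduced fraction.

Set N = (0, 0), F = (1, 0), H = (0, 1); any affine frame gives the same invariant.
1. A is the centroid of triangle FHN ⇒ A = (1/3, 1/3)
2. U lies on line FA with FU:UA = 5:4 ⇒ U = (17/27, 5/27)
line UA meets HN at D = (0, 1/2)
A = U + t·(D−U) with t = 8/17, so UA:AD = 8/17:9/17

UA:AD = 8/9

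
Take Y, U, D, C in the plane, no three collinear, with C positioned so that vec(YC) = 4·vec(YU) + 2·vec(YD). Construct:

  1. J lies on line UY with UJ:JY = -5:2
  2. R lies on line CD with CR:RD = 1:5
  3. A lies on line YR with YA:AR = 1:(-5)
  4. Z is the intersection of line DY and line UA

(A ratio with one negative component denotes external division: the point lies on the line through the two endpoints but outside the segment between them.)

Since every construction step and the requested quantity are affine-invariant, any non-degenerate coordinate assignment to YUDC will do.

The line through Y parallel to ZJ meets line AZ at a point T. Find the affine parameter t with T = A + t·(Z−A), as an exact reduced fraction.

Assign Y = (0, 0), U = (1, 0), D = (0, 1), C = (4, 2) — the answer is frame-independent, so this choice is without loss of generality.
1. J lies on line UY with UJ:JY = -5:2 ⇒ J = (-2/3, 0)
2. R lies on line CD with CR:RD = 1:5 ⇒ R = (10/3, 11/6)
3. A lies on line YR with YA:AR = 1:(-5) ⇒ A = (-5/6, -11/24)
4. Z is the intersection of line DY and line UA ⇒ Z = (0, -1/4)
through Y parallel to ZJ: direction (-2/3, 1/4); meets AZ at T = (2/5, -3/20)
T = A + t·(Z−A) with t = 37/25

t = 37/25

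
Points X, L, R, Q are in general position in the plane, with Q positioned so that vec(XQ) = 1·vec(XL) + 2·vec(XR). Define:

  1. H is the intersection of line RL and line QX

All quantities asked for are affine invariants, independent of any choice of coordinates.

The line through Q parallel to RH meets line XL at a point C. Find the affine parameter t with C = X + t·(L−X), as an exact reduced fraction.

t = 3

Work in coordinates with X = (0, 0), L = (1, 0), R = (0, 1), Q = (1, 2).
1. H is the intersection of line RL and line QX ⇒ H = (1/3, 2/3)
through Q parallel to RH: direction (1/3, -1/3); meets XL at C = (3, 0)
C = X + t·(L−X) with t = 3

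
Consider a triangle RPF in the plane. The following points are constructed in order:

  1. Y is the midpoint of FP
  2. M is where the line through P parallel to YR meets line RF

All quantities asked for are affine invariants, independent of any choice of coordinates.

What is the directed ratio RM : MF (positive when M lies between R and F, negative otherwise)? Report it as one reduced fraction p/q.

Set R = (0, 0), P = (1, 0), F = (0, 1); any affine frame gives the same invariant.
1. Y is the midpoint of FP ⇒ Y = (1/2, 1/2)
2. M is where the line through P parallel to YR meets line RF ⇒ M = (0, -1)
M = R + t·(F−R) with t = -1, so RM:MF = t:(1−t) = -1:2

RM:MF = -1/2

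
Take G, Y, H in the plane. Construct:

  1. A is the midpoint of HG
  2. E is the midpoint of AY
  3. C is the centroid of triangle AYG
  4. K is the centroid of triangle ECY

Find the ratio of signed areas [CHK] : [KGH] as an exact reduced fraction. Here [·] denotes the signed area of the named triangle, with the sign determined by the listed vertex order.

Set G = (0, 0), Y = (1, 0), H = (0, 1); any affine frame gives the same invariant.
1. A is the midpoint of HG ⇒ A = (0, 1/2)
2. E is the midpoint of AY ⇒ E = (1/2, 1/4)
3. C is the centroid of triangle AYG ⇒ C = (1/3, 1/6)
4. K is the centroid of triangle ECY ⇒ K = (11/18, 5/36)
2·[CHK] = -2/9, 2·[KGH] = -11/18
[CHK]:[KGH] = -2/9:-11/18 = 4/11

[CHK]:[KGH] = 4/11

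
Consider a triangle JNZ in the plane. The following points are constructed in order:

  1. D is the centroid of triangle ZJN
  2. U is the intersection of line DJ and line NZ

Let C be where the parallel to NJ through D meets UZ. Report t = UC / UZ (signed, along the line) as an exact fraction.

t = -1/3

Choose coordinates J = (0, 0), N = (1, 0), Z = (0, 1).
1. D is the centroid of triangle ZJN ⇒ D = (1/3, 1/3)
2. U is the intersection of line DJ and line NZ ⇒ U = (1/2, 1/2)
through D parallel to NJ: direction (-1, 0); meets UZ at C = (2/3, 1/3)
C = U + t·(Z−U) with t = -1/3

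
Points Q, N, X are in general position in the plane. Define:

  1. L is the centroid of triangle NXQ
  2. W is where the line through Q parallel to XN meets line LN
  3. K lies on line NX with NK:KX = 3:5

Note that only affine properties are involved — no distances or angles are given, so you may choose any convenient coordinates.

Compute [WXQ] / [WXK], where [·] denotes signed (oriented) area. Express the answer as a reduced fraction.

[WXQ]:[WXK] = 8/5

Set Q = (0, 0), N = (1, 0), X = (0, 1); any affine frame gives the same invariant.
1. L is the centroid of triangle NXQ ⇒ L = (1/3, 1/3)
2. W is where the line through Q parallel to XN meets line LN ⇒ W = (-1, 1)
3. K lies on line NX with NK:KX = 3:5 ⇒ K = (5/8, 3/8)
2·[WXQ] = -1, 2·[WXK] = -5/8
[WXQ]:[WXK] = -1:-5/8 = 8/5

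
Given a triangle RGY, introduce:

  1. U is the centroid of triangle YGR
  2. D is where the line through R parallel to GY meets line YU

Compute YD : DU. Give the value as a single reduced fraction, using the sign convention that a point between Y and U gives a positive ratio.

Choose coordinates R = (0, 0), G = (1, 0), Y = (0, 1).
1. U is the centroid of triangle YGR ⇒ U = (1/3, 1/3)
2. D is where the line through R parallel to GY meets line YU ⇒ D = (1, -1)
D = Y + t·(U−Y) with t = 3, so YD:DU = t:(1−t) = 3:-2

YD:DU = -3/2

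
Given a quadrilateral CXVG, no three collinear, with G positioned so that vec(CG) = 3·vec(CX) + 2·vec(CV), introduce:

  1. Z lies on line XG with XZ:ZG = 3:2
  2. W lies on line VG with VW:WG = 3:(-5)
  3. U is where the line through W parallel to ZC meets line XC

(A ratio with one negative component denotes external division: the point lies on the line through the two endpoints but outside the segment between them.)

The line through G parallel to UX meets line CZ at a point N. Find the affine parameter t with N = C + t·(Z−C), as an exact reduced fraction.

t = 5/3

Work in coordinates with C = (0, 0), X = (1, 0), V = (0, 1), G = (3, 2).
1. Z lies on line XG with XZ:ZG = 3:2 ⇒ Z = (11/5, 6/5)
2. W lies on line VG with VW:WG = 3:(-5) ⇒ W = (-9/2, -1/2)
3. U is where the line through W parallel to ZC meets line XC ⇒ U = (-43/12, 0)
through G parallel to UX: direction (55/12, 0); meets CZ at N = (11/3, 2)
N = C + t·(Z−C) with t = 5/3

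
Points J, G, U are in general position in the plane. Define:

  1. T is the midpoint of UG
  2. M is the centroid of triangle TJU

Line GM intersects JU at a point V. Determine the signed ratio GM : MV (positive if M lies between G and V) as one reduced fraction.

Choose coordinates J = (0, 0), G = (1, 0), U = (0, 1).
1. T is the midpoint of UG ⇒ T = (1/2, 1/2)
2. M is the centroid of triangle TJU ⇒ M = (1/6, 1/2)
line GM meets JU at V = (0, 3/5)
M = G + t·(V−G) with t = 5/6, so GM:MV = 5/6:1/6

GM:MV = 5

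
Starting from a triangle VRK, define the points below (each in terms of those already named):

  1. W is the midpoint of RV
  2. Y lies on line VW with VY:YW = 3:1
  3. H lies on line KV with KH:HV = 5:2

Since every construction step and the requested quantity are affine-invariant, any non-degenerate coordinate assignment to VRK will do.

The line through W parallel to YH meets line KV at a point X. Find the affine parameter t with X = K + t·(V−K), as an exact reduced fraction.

t = 13/21

Set V = (0, 0), R = (1, 0), K = (0, 1); any affine frame gives the same invariant.
1. W is the midpoint of RV ⇒ W = (1/2, 0)
2. Y lies on line VW with VY:YW = 3:1 ⇒ Y = (3/8, 0)
3. H lies on line KV with KH:HV = 5:2 ⇒ H = (0, 2/7)
through W parallel to YH: direction (-3/8, 2/7); meets KV at X = (0, 8/21)
X = K + t·(V−K) with t = 13/21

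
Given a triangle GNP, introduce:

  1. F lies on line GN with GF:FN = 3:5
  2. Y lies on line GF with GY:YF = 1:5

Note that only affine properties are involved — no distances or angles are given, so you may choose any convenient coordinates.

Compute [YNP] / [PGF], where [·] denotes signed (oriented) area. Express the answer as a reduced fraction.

Work in coordinates with G = (0, 0), N = (1, 0), P = (0, 1).
1. F lies on line GN with GF:FN = 3:5 ⇒ F = (3/8, 0)
2. Y lies on line GF with GY:YF = 1:5 ⇒ Y = (1/16, 0)
2·[YNP] = 15/16, 2·[PGF] = 3/8
[YNP]:[PGF] = 15/16:3/8 = 5/2

[YNP]:[PGF] = 5/2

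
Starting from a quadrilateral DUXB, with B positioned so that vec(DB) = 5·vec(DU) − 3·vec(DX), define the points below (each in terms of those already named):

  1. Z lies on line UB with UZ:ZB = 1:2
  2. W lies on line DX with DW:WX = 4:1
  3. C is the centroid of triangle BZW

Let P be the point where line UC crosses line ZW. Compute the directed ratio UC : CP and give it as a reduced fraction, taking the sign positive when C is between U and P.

UC:CP = -5/2

Set D = (0, 0), U = (1, 0), X = (0, 1), B = (5, -3); any affine frame gives the same invariant.
1. Z lies on line UB with UZ:ZB = 1:2 ⇒ Z = (7/3, -1)
2. W lies on line DX with DW:WX = 4:1 ⇒ W = (0, 4/5)
3. C is the centroid of triangle BZW ⇒ C = (22/9, -16/15)
line UC meets ZW at P = (28/15, -16/25)
C = U + t·(P−U) with t = 5/3, so UC:CP = 5/3:-2/3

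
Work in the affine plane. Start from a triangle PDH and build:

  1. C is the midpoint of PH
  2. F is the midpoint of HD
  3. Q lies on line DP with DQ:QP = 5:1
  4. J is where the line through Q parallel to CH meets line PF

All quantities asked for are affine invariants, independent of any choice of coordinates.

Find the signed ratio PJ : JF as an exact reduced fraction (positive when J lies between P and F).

PJ:JF = 1/2

Set P = (0, 0), D = (1, 0), H = (0, 1); any affine frame gives the same invariant.
1. C is the midpoint of PH ⇒ C = (0, 1/2)
2. F is the midpoint of HD ⇒ F = (1/2, 1/2)
3. Q lies on line DP with DQ:QP = 5:1 ⇒ Q = (1/6, 0)
4. J is where the line through Q parallel to CH meets line PF ⇒ J = (1/6, 1/6)
J = P + t·(F−P) with t = 1/3, so PJ:JF = t:(1−t) = 1/3:2/3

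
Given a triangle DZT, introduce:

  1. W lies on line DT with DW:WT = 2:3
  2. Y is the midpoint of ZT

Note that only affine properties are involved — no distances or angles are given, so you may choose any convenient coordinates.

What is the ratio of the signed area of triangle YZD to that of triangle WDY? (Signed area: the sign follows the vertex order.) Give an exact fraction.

Set D = (0, 0), Z = (1, 0), T = (0, 1); any affine frame gives the same invariant.
1. W lies on line DT with DW:WT = 2:3 ⇒ W = (0, 2/5)
2. Y is the midpoint of ZT ⇒ Y = (1/2, 1/2)
2·[YZD] = -1/2, 2·[WDY] = 1/5
[YZD]:[WDY] = -1/2:1/5 = -5/2

[YZD]:[WDY] = -5/2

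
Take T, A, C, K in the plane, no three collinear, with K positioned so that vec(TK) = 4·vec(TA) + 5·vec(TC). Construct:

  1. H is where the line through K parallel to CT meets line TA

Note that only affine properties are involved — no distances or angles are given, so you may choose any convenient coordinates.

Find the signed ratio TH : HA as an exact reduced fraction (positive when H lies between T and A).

TH:HA = -4/3

Work in coordinates with T = (0, 0), A = (1, 0), C = (0, 1), K = (4, 5).
1. H is where the line through K parallel to CT meets line TA ⇒ H = (4, 0)
H = T + t·(A−T) with t = 4, so TH:HA = t:(1−t) = 4:-3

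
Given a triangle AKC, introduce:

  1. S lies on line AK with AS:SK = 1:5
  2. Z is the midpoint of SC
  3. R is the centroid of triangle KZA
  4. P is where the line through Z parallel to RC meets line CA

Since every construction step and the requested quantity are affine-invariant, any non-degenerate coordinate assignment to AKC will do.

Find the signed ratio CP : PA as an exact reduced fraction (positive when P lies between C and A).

Assign A = (0, 0), K = (1, 0), C = (0, 1) — the answer is frame-independent, so this choice is without loss of generality.
1. S lies on line AK with AS:SK = 1:5 ⇒ S = (1/6, 0)
2. Z is the midpoint of SC ⇒ Z = (1/12, 1/2)
3. R is the centroid of triangle KZA ⇒ R = (13/36, 1/6)
4. P is where the line through Z parallel to RC meets line CA ⇒ P = (0, 9/13)
P = C + t·(A−C) with t = 4/13, so CP:PA = t:(1−t) = 4/13:9/13

CP:PA = 4/9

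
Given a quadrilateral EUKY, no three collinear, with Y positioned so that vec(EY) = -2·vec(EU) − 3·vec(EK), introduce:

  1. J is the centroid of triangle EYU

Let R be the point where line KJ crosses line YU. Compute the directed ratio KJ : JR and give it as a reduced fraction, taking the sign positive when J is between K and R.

KJ:JR = 5

Assign E = (0, 0), U = (1, 0), K = (0, 1), Y = (-2, -3) — the answer is frame-independent, so this choice is without loss of generality.
1. J is the centroid of triangle EYU ⇒ J = (-1/3, -1)
line KJ meets YU at R = (-2/5, -7/5)
J = K + t·(R−K) with t = 5/6, so KJ:JR = 5/6:1/6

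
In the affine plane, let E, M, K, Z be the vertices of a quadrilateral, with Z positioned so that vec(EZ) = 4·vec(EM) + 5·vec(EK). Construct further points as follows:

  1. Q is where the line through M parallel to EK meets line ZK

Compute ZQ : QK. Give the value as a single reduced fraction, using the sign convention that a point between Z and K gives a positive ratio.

ZQ:QK = 3

Work in coordinates with E = (0, 0), M = (1, 0), K = (0, 1), Z = (4, 5).
1. Q is where the line through M parallel to EK meets line ZK ⇒ Q = (1, 2)
Q = Z + t·(K−Z) with t = 3/4, so ZQ:QK = t:(1−t) = 3/4:1/4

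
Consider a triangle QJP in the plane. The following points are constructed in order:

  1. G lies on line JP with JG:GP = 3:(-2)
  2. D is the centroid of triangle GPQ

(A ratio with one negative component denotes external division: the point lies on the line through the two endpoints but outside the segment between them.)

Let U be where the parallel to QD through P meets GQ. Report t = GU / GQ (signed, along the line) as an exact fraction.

Set Q = (0, 0), J = (1, 0), P = (0, 1); any affine frame gives the same invariant.
1. G lies on line JP with JG:GP = 3:(-2) ⇒ G = (-2, 3)
2. D is the centroid of triangle GPQ ⇒ D = (-2/3, 4/3)
through P parallel to QD: direction (-2/3, 4/3); meets GQ at U = (2, -3)
U = G + t·(Q−G) with t = 2

t = 2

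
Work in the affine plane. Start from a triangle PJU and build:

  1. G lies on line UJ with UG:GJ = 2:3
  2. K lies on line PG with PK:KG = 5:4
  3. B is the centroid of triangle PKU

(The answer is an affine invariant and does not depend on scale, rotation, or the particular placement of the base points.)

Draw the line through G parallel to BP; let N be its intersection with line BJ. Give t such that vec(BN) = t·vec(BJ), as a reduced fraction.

t = 3/10

Set P = (0, 0), J = (1, 0), U = (0, 1); any affine frame gives the same invariant.
1. G lies on line UJ with UG:GJ = 2:3 ⇒ G = (2/5, 3/5)
2. K lies on line PG with PK:KG = 5:4 ⇒ K = (2/9, 1/3)
3. B is the centroid of triangle PKU ⇒ B = (2/27, 4/9)
through G parallel to BP: direction (-2/27, -4/9); meets BJ at N = (19/54, 14/45)
N = B + t·(J−B) with t = 3/10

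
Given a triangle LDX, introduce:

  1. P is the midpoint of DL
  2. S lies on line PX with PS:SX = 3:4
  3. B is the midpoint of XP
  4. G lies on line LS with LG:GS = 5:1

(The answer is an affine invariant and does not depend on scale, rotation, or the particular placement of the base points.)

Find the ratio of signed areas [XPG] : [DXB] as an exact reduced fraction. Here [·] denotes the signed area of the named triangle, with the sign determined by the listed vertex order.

Set L = (0, 0), D = (1, 0), X = (0, 1); any affine frame gives the same invariant.
1. P is the midpoint of DL ⇒ P = (1/2, 0)
2. S lies on line PX with PS:SX = 3:4 ⇒ S = (2/7, 3/7)
3. B is the midpoint of XP ⇒ B = (1/4, 1/2)
4. G lies on line LS with LG:GS = 5:1 ⇒ G = (5/21, 5/14)
2·[XPG] = -1/12, 2·[DXB] = 1/4
[XPG]:[DXB] = -1/12:1/4 = -1/3

[XPG]:[DXB] = -1/3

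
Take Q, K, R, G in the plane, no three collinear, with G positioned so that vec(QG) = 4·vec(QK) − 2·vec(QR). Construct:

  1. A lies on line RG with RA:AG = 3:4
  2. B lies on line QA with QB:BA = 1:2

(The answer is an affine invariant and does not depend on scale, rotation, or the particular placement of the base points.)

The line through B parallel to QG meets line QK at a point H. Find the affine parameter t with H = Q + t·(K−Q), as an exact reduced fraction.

Choose coordinates Q = (0, 0), K = (1, 0), R = (0, 1), G = (4, -2).
1. A lies on line RG with RA:AG = 3:4 ⇒ A = (12/7, -2/7)
2. B lies on line QA with QB:BA = 1:2 ⇒ B = (4/7, -2/21)
through B parallel to QG: direction (4, -2); meets QK at H = (8/21, 0)
H = Q + t·(K−Q) with t = 8/21

t = 8/21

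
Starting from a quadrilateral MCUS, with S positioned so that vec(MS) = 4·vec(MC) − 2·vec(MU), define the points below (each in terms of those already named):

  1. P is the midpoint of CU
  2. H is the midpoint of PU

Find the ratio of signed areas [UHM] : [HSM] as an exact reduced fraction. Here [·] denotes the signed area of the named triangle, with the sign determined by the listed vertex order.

Choose coordinates M = (0, 0), C = (1, 0), U = (0, 1), S = (4, -2).
1. P is the midpoint of CU ⇒ P = (1/2, 1/2)
2. H is the midpoint of PU ⇒ H = (1/4, 3/4)
2·[UHM] = -1/4, 2·[HSM] = -7/2
[UHM]:[HSM] = -1/4:-7/2 = 1/14

[UHM]:[HSM] = 1/14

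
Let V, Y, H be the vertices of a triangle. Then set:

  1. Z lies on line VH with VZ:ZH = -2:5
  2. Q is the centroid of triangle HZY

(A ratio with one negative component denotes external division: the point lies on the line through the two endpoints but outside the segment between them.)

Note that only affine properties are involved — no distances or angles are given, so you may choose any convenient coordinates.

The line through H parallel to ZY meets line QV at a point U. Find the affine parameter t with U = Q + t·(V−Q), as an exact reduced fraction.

Choose coordinates V = (0, 0), Y = (1, 0), H = (0, 1).
1. Z lies on line VH with VZ:ZH = -2:5 ⇒ Z = (0, -2/3)
2. Q is the centroid of triangle HZY ⇒ Q = (1/3, 1/9)
through H parallel to ZY: direction (1, 2/3); meets QV at U = (-3, -1)
U = Q + t·(V−Q) with t = 10

t = 10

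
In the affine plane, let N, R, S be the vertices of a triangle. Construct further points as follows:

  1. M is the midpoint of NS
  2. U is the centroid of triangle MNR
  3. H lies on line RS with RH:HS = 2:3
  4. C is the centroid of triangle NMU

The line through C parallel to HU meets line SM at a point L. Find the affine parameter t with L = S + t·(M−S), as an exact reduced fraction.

t = 7/4

Assign N = (0, 0), R = (1, 0), S = (0, 1) — the answer is frame-independent, so this choice is without loss of generality.
1. M is the midpoint of NS ⇒ M = (0, 1/2)
2. U is the centroid of triangle MNR ⇒ U = (1/3, 1/6)
3. H lies on line RS with RH:HS = 2:3 ⇒ H = (3/5, 2/5)
4. C is the centroid of triangle NMU ⇒ C = (1/9, 2/9)
through C parallel to HU: direction (-4/15, -7/30); meets SM at L = (0, 1/8)
L = S + t·(M−S) with t = 7/4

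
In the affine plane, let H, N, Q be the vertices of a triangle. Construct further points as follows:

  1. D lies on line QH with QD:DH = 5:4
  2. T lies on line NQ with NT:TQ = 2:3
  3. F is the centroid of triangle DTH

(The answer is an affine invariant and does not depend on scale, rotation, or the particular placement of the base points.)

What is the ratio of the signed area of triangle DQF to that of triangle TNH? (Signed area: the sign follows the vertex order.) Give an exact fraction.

Assign H = (0, 0), N = (1, 0), Q = (0, 1) — the answer is frame-independent, so this choice is without loss of generality.
1. D lies on line QH with QD:DH = 5:4 ⇒ D = (0, 4/9)
2. T lies on line NQ with NT:TQ = 2:3 ⇒ T = (3/5, 2/5)
3. F is the centroid of triangle DTH ⇒ F = (1/5, 38/135)
2·[DQF] = -1/9, 2·[TNH] = -2/5
[DQF]:[TNH] = -1/9:-2/5 = 5/18

[DQF]:[TNH] = 5/18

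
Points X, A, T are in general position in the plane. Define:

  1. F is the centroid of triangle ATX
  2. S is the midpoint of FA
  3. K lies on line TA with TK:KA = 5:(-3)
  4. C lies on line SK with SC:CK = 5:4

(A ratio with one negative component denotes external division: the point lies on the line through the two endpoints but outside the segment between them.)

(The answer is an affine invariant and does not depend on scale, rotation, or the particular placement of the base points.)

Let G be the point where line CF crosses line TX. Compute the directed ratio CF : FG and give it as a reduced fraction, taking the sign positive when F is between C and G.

Assign X = (0, 0), A = (1, 0), T = (0, 1) — the answer is frame-independent, so this choice is without loss of generality.
1. F is the centroid of triangle ATX ⇒ F = (1/3, 1/3)
2. S is the midpoint of FA ⇒ S = (2/3, 1/6)
3. K lies on line TA with TK:KA = 5:(-3) ⇒ K = (5/2, -3/2)
4. C lies on line SK with SC:CK = 5:4 ⇒ C = (91/54, -41/54)
line CF meets TX at G = (0, 44/73)
F = C + t·(G−C) with t = 73/91, so CF:FG = 73/91:18/91

CF:FG = 73/18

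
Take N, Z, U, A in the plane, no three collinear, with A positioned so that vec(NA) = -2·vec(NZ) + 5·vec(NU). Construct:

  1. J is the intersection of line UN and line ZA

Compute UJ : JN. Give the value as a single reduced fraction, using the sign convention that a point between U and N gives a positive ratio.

Set N = (0, 0), Z = (1, 0), U = (0, 1), A = (-2, 5); any affine frame gives the same invariant.
1. J is the intersection of line UN and line ZA ⇒ J = (0, 5/3)
J = U + t·(N−U) with t = -2/3, so UJ:JN = t:(1−t) = -2/3:5/3

UJ:JN = -2/5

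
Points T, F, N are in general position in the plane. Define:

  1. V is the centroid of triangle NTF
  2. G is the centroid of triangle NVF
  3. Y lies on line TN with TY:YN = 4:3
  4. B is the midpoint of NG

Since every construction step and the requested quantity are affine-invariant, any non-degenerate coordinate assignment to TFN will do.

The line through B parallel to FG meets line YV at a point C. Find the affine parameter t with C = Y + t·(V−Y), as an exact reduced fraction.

t = 23/2

Choose coordinates T = (0, 0), F = (1, 0), N = (0, 1).
1. V is the centroid of triangle NTF ⇒ V = (1/3, 1/3)
2. G is the centroid of triangle NVF ⇒ G = (4/9, 4/9)
3. Y lies on line TN with TY:YN = 4:3 ⇒ Y = (0, 4/7)
4. B is the midpoint of NG ⇒ B = (2/9, 13/18)
through B parallel to FG: direction (-5/9, 4/9); meets YV at C = (23/6, -13/6)
C = Y + t·(V−Y) with t = 23/2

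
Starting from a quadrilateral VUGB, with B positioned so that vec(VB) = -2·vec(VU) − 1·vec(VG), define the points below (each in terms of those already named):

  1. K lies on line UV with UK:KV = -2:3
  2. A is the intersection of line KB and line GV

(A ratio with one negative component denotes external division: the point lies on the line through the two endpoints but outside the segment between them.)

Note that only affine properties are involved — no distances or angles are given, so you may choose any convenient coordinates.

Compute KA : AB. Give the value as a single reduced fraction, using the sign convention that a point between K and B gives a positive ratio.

KA:AB = 3/2

Assign V = (0, 0), U = (1, 0), G = (0, 1), B = (-2, -1) — the answer is frame-independent, so this choice is without loss of generality.
1. K lies on line UV with UK:KV = -2:3 ⇒ K = (3, 0)
2. A is the intersection of line KB and line GV ⇒ A = (0, -3/5)
A = K + t·(B−K) with t = 3/5, so KA:AB = t:(1−t) = 3/5:2/5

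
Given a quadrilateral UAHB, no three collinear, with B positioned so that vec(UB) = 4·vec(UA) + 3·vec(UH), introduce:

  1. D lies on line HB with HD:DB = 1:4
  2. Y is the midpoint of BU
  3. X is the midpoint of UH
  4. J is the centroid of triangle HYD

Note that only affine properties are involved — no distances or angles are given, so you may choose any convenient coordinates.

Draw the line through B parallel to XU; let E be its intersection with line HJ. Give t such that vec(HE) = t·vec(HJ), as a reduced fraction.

t = 30/7

Assign U = (0, 0), A = (1, 0), H = (0, 1), B = (4, 3) — the answer is frame-independent, so this choice is without loss of generality.
1. D lies on line HB with HD:DB = 1:4 ⇒ D = (4/5, 7/5)
2. Y is the midpoint of BU ⇒ Y = (2, 3/2)
3. X is the midpoint of UH ⇒ X = (0, 1/2)
4. J is the centroid of triangle HYD ⇒ J = (14/15, 13/10)
through B parallel to XU: direction (0, -1/2); meets HJ at E = (4, 16/7)
E = H + t·(J−H) with t = 30/7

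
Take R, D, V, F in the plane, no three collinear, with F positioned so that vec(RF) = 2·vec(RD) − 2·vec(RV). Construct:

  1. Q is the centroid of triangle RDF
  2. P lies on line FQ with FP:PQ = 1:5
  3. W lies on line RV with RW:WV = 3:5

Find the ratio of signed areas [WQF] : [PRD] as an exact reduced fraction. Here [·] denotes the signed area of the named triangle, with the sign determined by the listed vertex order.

Choose coordinates R = (0, 0), D = (1, 0), V = (0, 1), F = (2, -2).
1. Q is the centroid of triangle RDF ⇒ Q = (1, -2/3)
2. P lies on line FQ with FP:PQ = 1:5 ⇒ P = (11/6, -16/9)
3. W lies on line RV with RW:WV = 3:5 ⇒ W = (0, 3/8)
2·[WQF] = -7/24, 2·[PRD] = -16/9
[WQF]:[PRD] = -7/24:-16/9 = 21/128

[WQF]:[PRD] = 21/128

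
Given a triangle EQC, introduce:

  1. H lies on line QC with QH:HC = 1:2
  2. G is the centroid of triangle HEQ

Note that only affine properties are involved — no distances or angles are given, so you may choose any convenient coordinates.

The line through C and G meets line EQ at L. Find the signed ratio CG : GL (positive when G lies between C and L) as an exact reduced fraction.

CG:GL = 8

Work in coordinates with E = (0, 0), Q = (1, 0), C = (0, 1).
1. H lies on line QC with QH:HC = 1:2 ⇒ H = (2/3, 1/3)
2. G is the centroid of triangle HEQ ⇒ G = (5/9, 1/9)
line CG meets EQ at L = (5/8, 0)
G = C + t·(L−C) with t = 8/9, so CG:GL = 8/9:1/9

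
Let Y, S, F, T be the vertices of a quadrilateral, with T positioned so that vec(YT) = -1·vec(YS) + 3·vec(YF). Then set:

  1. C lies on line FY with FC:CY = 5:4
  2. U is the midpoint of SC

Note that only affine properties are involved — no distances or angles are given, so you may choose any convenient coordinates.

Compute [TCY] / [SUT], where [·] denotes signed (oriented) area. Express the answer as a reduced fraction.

Assign Y = (0, 0), S = (1, 0), F = (0, 1), T = (-1, 3) — the answer is frame-independent, so this choice is without loss of generality.
1. C lies on line FY with FC:CY = 5:4 ⇒ C = (0, 4/9)
2. U is the midpoint of SC ⇒ U = (1/2, 2/9)
2·[TCY] = -4/9, 2·[SUT] = -19/18
[TCY]:[SUT] = -4/9:-19/18 = 8/19

[TCY]:[SUT] = 8/19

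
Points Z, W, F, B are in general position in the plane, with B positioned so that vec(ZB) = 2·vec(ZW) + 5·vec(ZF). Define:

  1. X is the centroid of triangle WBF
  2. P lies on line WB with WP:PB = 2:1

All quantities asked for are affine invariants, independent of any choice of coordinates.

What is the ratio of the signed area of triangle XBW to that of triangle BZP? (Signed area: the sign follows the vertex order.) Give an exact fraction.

Assign Z = (0, 0), W = (1, 0), F = (0, 1), B = (2, 5) — the answer is frame-independent, so this choice is without loss of generality.
1. X is the centroid of triangle WBF ⇒ X = (1, 2)
2. P lies on line WB with WP:PB = 2:1 ⇒ P = (5/3, 10/3)
2·[XBW] = -2, 2·[BZP] = 5/3
[XBW]:[BZP] = -2:5/3 = -6/5

[XBW]:[BZP] = -6/5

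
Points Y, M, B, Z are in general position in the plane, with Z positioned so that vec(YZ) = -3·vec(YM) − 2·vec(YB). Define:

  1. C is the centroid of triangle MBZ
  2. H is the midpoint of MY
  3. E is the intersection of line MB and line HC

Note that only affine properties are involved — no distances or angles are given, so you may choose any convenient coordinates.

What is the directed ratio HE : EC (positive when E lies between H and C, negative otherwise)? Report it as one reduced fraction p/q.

Assign Y = (0, 0), M = (1, 0), B = (0, 1), Z = (-3, -2) — the answer is frame-independent, so this choice is without loss of generality.
1. C is the centroid of triangle MBZ ⇒ C = (-2/3, -1/3)
2. H is the midpoint of MY ⇒ H = (1/2, 0)
3. E is the intersection of line MB and line HC ⇒ E = (8/9, 1/9)
E = H + t·(C−H) with t = -1/3, so HE:EC = t:(1−t) = -1/3:4/3

HE:EC = -1/4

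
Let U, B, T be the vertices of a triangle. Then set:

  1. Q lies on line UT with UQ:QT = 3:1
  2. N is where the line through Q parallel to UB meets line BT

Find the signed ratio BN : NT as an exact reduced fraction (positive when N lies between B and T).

BN:NT = 3

Assign U = (0, 0), B = (1, 0), T = (0, 1) — the answer is frame-independent, so this choice is without loss of generality.
1. Q lies on line UT with UQ:QT = 3:1 ⇒ Q = (0, 3/4)
2. N is where the line through Q parallel to UB meets line BT ⇒ N = (1/4, 3/4)
N = B + t·(T−B) with t = 3/4, so BN:NT = t:(1−t) = 3/4:1/4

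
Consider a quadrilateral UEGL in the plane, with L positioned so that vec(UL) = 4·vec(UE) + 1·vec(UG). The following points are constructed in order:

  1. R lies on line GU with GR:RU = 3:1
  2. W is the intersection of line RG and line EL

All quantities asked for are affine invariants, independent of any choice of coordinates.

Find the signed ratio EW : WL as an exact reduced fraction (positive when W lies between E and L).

Work in coordinates with U = (0, 0), E = (1, 0), G = (0, 1), L = (4, 1).
1. R lies on line GU with GR:RU = 3:1 ⇒ R = (0, 1/4)
2. W is the intersection of line RG and line EL ⇒ W = (0, -1/3)
W = E + t·(L−E) with t = -1/3, so EW:WL = t:(1−t) = -1/3:4/3

EW:WL = -1/4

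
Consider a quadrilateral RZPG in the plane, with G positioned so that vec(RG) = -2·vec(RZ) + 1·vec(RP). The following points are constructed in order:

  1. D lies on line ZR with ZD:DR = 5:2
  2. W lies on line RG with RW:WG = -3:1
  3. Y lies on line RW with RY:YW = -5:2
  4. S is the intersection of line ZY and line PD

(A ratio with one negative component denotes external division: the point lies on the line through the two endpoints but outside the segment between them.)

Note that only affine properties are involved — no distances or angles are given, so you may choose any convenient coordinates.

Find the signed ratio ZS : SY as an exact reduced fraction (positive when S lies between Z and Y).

Choose coordinates R = (0, 0), Z = (1, 0), P = (0, 1), G = (-2, 1).
1. D lies on line ZR with ZD:DR = 5:2 ⇒ D = (2/7, 0)
2. W lies on line RG with RW:WG = -3:1 ⇒ W = (-3, 3/2)
3. Y lies on line RW with RY:YW = -5:2 ⇒ Y = (-5, 5/2)
4. S is the intersection of line ZY and line PD ⇒ S = (7/37, 25/74)
S = Z + t·(Y−Z) with t = 5/37, so ZS:SY = t:(1−t) = 5/37:32/37

ZS:SY = 5/32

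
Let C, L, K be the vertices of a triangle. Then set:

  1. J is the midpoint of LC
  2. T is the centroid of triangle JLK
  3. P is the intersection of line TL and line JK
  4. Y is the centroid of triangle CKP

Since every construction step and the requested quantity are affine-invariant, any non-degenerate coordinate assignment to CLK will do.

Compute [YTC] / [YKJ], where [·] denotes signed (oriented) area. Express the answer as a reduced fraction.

Work in coordinates with C = (0, 0), L = (1, 0), K = (0, 1).
1. J is the midpoint of LC ⇒ J = (1/2, 0)
2. T is the centroid of triangle JLK ⇒ T = (1/2, 1/3)
3. P is the intersection of line TL and line JK ⇒ P = (1/4, 1/2)
4. Y is the centroid of triangle CKP ⇒ Y = (1/12, 1/2)
2·[YTC] = -2/9, 2·[YKJ] = -1/6
[YTC]:[YKJ] = -2/9:-1/6 = 4/3

[YTC]:[YKJ] = 4/3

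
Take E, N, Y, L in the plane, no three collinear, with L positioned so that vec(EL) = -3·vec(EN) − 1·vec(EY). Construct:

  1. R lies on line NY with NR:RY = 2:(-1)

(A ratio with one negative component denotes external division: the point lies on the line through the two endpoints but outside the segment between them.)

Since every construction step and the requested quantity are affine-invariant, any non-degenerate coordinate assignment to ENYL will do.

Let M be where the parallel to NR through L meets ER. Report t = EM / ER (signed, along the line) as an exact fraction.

t = -4

Set E = (0, 0), N = (1, 0), Y = (0, 1), L = (-3, -1); any affine frame gives the same invariant.
1. R lies on line NY with NR:RY = 2:(-1) ⇒ R = (-1, 2)
through L parallel to NR: direction (-2, 2); meets ER at M = (4, -8)
M = E + t·(R−E) with t = -4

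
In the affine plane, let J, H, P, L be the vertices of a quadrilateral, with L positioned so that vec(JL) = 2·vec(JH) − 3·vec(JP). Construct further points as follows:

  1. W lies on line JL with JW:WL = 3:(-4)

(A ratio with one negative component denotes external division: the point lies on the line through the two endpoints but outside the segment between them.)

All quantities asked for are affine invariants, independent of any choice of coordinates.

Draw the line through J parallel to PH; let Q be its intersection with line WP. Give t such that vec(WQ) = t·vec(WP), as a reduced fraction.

t = 3/2

Work in coordinates with J = (0, 0), H = (1, 0), P = (0, 1), L = (2, -3).
1. W lies on line JL with JW:WL = 3:(-4) ⇒ W = (-6, 9)
through J parallel to PH: direction (1, -1); meets WP at Q = (3, -3)
Q = W + t·(P−W) with t = 3/2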